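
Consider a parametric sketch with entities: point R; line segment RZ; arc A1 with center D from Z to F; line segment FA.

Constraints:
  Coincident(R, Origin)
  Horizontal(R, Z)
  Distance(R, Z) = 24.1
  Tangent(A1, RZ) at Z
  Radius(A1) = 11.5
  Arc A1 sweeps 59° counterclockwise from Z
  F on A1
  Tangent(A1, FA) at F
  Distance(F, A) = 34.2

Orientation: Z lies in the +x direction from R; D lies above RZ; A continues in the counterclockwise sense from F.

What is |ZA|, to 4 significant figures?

44.41

R is at the origin; R and Z share the same y with |RZ| = 24.1 and Z on the +x side, so Z = (24.10, 0.000). Tangency of A1 to RZ means the radius DZ is perpendicular to RZ, so D = Z + (0, 11.5) = (24.10, 11.50). On A1, Z sits at bearing -90° from D; a 59° counterclockwise sweep puts F at bearing -31°, so F = D + 11.5·(cos -31°, sin -31°) = (33.96, 5.577). Tangency of A1 to FA means the radius DF is perpendicular to FA, so FA runs along (−sin -31°, cos -31°); with |FA| = 34.2, A = (51.57, 34.89). Then |ZA| = |A − Z| = 44.41.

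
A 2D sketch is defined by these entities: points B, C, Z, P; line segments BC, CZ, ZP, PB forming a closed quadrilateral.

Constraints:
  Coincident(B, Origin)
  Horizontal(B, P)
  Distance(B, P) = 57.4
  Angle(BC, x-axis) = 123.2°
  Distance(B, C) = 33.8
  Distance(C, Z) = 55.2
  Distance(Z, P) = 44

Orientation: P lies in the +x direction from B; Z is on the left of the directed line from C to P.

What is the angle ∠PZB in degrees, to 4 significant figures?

72.47°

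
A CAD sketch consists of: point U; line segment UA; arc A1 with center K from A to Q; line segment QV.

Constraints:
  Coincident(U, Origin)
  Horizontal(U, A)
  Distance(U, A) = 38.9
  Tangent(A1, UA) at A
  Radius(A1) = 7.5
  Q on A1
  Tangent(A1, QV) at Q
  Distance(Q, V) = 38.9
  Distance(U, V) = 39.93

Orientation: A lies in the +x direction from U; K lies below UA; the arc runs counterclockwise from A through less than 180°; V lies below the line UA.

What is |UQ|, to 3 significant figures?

32.6

Checks: |KQ| = 7.500 ✓; ∠(KQ, QV) = 90.00° ✓; |QV| = 38.90 ✓; |UV| = 39.93 ✓.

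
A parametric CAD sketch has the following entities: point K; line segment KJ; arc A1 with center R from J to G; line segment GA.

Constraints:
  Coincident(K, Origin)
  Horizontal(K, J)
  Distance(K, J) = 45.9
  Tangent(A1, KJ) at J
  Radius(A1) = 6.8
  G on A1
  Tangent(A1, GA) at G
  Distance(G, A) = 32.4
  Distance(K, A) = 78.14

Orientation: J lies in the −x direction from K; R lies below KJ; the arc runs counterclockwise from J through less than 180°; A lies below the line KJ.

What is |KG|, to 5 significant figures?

50.468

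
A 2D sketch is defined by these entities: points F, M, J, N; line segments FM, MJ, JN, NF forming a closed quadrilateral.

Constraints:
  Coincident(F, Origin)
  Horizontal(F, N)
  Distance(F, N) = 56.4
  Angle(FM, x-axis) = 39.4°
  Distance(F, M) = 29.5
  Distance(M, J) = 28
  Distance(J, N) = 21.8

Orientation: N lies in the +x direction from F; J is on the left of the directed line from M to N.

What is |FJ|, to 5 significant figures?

54.893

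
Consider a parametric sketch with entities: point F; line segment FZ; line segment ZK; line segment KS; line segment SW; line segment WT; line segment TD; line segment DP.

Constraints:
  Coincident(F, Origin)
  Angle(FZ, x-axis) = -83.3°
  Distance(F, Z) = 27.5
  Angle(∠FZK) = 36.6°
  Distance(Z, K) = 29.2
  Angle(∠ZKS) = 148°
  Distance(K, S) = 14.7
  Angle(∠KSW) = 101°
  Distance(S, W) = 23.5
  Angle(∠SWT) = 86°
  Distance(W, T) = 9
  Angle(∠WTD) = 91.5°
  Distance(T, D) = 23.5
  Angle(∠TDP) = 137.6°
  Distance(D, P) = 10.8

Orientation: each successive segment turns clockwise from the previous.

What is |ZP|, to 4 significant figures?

44.32

F is at the origin; FZ runs at -83.3° with length 27.5, so Z = (3.208, -27.31). ∠FZK = 36.6° gives ZK at 133.3° from the x-axis; with |ZK| = 29.2, K = (-16.82, -6.061). ∠ZKS = 148.0° gives KS at 101.3° from the x-axis; with |KS| = 14.7, S = (-19.70, 8.354). ∠KSW = 101.0° gives SW at 22.30° from the x-axis; with |SW| = 23.5, W = (2.045, 17.27). ∠SWT = 86.0° gives WT at -71.70° from the x-axis; with |WT| = 9.0, T = (4.871, 8.726). ∠WTD = 91.5° gives TD at -160.2° from the x-axis; with |TD| = 23.5, D = (-17.24, 0.7659). ∠TDP = 137.6° gives DP at 157.4° from the x-axis; with |DP| = 10.8, P = (-27.21, 4.916). Then |ZP| = |P − Z| = 44.32.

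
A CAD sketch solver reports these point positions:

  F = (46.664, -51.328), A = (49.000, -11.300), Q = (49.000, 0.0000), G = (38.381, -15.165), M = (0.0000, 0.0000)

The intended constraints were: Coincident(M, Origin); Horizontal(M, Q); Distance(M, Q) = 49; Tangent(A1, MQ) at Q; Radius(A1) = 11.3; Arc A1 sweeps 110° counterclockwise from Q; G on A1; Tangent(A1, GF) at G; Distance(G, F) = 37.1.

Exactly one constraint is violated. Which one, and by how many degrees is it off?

Tangent(A1, GF) at G — off by 7.10°.

M = (0.00, 0.00) ✓; M.y = 0.00, Q.y = 0.00 ✓; |MQ| = 49.00 ✓; ∠(AQ, QM) = 90.00° ✓; |AQ| = 11.30 ✓; bearing(A→G) − bearing(A→Q) = 110.0° ✓; |AG| = 11.30 ✓; ∠(AG, GF) = 97.10° ✗; |GF| = 37.10 ✓.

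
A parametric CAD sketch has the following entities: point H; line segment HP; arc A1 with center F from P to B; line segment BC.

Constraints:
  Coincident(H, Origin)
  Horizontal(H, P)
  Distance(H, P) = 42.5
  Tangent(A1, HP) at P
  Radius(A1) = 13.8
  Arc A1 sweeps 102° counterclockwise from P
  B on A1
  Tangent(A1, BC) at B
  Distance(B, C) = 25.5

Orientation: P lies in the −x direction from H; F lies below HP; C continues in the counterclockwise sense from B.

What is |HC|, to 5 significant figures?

65.587

H is at the origin; HP is horizontal with |HP| = 42.5 and P on the −x side, so P = (-42.500, 0.0000). Tangency of A1 to HP means the radius FP is perpendicular to HP, so F = P + (0, -13.8) = (-42.500, -13.800). On A1, P sits at bearing 90° from F; a 102° counterclockwise sweep puts B at bearing 192°, so B = F + 13.8·(cos 192°, sin 192°) = (-55.998, -16.669). Tangency of A1 to BC means the radius FB is perpendicular to BC, so BC runs along (−sin 192°, cos 192°); with |BC| = 25.5, C = (-50.697, -41.612). Then |HC| = |C − H| = 65.587.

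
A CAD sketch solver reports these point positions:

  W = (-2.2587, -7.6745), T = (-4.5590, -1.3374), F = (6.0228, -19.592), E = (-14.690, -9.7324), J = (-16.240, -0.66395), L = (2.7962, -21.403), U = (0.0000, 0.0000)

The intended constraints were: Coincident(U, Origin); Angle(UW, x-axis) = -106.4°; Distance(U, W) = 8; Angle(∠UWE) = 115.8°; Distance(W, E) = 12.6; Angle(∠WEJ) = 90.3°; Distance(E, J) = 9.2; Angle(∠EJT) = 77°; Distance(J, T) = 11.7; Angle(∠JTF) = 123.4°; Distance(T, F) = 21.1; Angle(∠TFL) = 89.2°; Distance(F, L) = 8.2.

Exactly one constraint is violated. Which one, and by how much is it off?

Distance(F, L) = 8.2 — off by 4.50.

U = (0.00, 0.00) ✓; UW at -106.4° ✓; |UW| = 8.000 ✓; ∠UWE = 115.8° ✓; |WE| = 12.60 ✓; ∠WEJ = 90.30° ✓; |EJ| = 9.200 ✓; ∠EJT = 77.00° ✓; |JT| = 11.70 ✓; ∠JTF = 123.4° ✓; |TF| = 21.10 ✓; ∠TFL = 89.20° ✓; |FL| = 3.700 ✗.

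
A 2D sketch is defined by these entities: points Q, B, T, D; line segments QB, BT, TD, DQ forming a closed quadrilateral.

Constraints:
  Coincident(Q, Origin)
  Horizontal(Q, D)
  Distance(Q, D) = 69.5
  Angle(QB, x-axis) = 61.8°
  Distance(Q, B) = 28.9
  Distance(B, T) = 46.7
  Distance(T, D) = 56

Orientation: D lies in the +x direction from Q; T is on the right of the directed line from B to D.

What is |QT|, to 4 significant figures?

27.46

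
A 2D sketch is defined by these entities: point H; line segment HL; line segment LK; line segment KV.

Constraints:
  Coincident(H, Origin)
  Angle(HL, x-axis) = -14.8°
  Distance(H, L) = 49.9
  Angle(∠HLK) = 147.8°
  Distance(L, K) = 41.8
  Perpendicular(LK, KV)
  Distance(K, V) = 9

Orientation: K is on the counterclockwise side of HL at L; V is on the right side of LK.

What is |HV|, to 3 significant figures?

91.3

H is at the origin; HL runs at -14.8° with length 49.9, so L = 49.9·(cos -14.8°, sin -14.8°) = (48.2, -12.7). ∠HLK = 147.8°, so LK runs at -14.8° + (180° − 147.8°) = 17.4° from the x-axis; with |LK| = 41.8, K = L + 41.8·(cos 17.4°, sin 17.4°) = (88.1, -0.247). The perpendicularity gives KV at right angles to LK; with |KV| = 9.0 on the right of LK, V = K + 9.0·(0.299, -0.954) = (90.8, -8.84). Then |HV| = |V − H| = 91.3.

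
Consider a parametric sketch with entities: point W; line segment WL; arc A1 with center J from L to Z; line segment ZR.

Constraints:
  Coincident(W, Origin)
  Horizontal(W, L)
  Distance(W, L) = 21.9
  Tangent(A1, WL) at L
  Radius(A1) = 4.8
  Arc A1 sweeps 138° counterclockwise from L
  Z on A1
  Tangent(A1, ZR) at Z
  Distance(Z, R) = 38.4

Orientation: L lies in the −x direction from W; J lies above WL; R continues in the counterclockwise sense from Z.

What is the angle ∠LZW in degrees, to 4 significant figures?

86.88°

The tangent condition forces JL to be normal to WL, so J = L + (0, 4.8) = (-21.90, 4.800). On A1, L sits at bearing -90° from J; a 138° counterclockwise sweep puts Z at bearing 48°, so Z = J + 4.8·(cos 48°, sin 48°) = (-18.69, 8.367). Then cos ∠LZW = ZL·ZW / (|ZL||ZW|), giving 86.88°.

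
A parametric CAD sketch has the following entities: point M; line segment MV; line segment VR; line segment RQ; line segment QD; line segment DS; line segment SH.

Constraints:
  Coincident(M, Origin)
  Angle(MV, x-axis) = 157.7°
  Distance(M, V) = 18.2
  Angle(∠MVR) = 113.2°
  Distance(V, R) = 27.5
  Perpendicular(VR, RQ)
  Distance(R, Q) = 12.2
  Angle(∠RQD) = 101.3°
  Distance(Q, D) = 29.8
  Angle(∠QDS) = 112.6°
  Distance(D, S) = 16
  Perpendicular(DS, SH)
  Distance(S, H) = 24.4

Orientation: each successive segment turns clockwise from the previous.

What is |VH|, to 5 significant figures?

13.061

∠QDS = 112.6° gives DS at -145.20° from the x-axis; with |DS| = 16.0, S = (-11.913, -3.6641). DS ⟂ SH, so SH runs at 124.80°; with |SH| = 24.4, H = (-25.839, 16.372). Then |VH| = |H − V| = 13.061.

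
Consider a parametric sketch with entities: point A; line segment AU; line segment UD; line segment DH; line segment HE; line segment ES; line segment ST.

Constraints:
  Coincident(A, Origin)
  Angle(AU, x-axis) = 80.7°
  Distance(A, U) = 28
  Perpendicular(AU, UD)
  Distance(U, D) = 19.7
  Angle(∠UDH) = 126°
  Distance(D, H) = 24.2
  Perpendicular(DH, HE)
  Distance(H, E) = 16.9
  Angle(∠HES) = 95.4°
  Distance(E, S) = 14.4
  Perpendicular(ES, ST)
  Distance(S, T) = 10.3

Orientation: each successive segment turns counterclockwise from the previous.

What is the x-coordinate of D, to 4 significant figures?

-14.92

A is at the origin; AU runs at 80.7° with length 28.0, so U = (4.525, 27.63). AU ⟂ UD, so UD runs at 170.7°; with |UD| = 19.7, D = (-14.92, 30.82). So D.x = -14.92.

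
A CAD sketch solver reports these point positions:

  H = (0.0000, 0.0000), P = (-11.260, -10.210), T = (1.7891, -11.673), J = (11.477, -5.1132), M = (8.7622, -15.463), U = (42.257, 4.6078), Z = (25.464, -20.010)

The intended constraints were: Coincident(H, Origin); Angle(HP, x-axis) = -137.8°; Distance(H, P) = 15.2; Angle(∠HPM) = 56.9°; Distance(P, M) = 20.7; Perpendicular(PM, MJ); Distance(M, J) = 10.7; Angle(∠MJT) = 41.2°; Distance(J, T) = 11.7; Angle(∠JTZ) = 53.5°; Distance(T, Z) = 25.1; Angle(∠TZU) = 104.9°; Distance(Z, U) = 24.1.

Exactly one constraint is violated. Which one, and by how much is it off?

Distance(Z, U) = 24.1 — off by 5.70.

H = (0.00, 0.00) ✓; HP at -137.8° ✓; |HP| = 15.20 ✓; ∠HPM = 56.90° ✓; |PM| = 20.70 ✓; ∠(PM, MJ) = 90.00° ✓; |MJ| = 10.70 ✓; ∠MJT = 41.20° ✓; |JT| = 11.70 ✓; ∠JTZ = 53.50° ✓; |TZ| = 25.10 ✓; ∠TZU = 104.9° ✓; |ZU| = 29.80 ✗.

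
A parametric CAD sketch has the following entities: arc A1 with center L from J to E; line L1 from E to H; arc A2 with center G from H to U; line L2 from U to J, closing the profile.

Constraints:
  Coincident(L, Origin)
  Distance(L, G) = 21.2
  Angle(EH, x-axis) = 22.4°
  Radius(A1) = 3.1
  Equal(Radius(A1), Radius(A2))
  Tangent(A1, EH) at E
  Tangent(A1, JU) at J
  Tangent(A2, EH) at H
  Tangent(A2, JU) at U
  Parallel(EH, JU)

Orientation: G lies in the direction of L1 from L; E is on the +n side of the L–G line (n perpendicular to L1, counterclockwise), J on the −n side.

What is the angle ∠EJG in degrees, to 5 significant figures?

81.681°

L is at the origin and G lies 21.2 along u from L, so G = 21.2·u = (19.600, 8.0787). Tangency of A1 to both parallel lines with radius 3.1 puts E and J at L ± 3.1·n: E = (-1.1813, 2.8661), J = (1.1813, -2.8661). Then cos ∠EJG = JE·JG / (|JE||JG|), giving 81.681°.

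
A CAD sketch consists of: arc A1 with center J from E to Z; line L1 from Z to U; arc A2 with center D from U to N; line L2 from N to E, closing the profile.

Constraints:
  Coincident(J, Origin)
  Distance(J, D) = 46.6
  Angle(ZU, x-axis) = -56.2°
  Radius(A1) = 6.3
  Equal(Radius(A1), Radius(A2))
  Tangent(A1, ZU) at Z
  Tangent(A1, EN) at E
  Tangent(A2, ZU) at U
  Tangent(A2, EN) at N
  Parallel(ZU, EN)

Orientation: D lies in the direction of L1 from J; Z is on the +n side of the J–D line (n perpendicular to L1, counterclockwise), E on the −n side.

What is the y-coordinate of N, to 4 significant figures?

-42.23

The slot axis is L1's direction at -56.2°, so u = (cos -56.2°, sin -56.2°) = (0.5563, -0.8310) and n = (−sin -56.2°, cos -56.2°) = (0.8310, 0.5563). J is at the origin and D lies 46.6 along u from J, so D = 46.6·u = (25.92, -38.72). Tangency of A1 to both parallel lines with radius 6.3 puts Z and E at J ± 6.3·n: Z = (5.235, 3.505), E = (-5.235, -3.505). Equal radii place U and N the same way about D: U = D + 6.3·n = (31.16, -35.22), N = D − 6.3·n = (20.69, -42.23). So N.y = -42.23.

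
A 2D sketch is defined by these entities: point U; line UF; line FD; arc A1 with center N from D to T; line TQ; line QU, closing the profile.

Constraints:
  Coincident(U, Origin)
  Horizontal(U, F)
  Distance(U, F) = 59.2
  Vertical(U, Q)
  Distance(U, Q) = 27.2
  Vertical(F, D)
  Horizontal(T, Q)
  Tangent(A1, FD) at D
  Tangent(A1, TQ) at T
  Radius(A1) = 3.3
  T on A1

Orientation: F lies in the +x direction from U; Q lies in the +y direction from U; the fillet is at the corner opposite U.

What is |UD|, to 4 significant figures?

63.84

U is at the origin; UF is horizontal with |UF| = 59.2 and F on the +x side, so F = (59.20, 0.000). UQ is vertical with |UQ| = 27.2 and Q on the +y side, so Q = (0.000, 27.20). The virtual corner opposite U is at (59.20, 27.20). A1 meets FD tangentially, so ND is at right angles to FD and tangency of A1 to TQ means the radius NT is perpendicular to TQ, with radius 3.3, so the center N sits 3.3 in from both sides at N = (55.90, 23.90). That places the tangent points at D = (59.20, 23.90) on FD and T = (55.90, 27.20) on TQ. Then |UD| = |D − U| = 63.84.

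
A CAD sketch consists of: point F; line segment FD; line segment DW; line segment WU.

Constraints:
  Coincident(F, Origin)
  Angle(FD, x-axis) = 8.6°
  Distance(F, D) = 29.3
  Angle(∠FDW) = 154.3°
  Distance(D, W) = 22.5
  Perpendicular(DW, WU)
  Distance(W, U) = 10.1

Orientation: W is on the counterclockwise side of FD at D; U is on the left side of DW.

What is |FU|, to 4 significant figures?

48.97

F is at the origin; FD runs at 8.6° with length 29.3, so D = 29.3·(cos 8.6°, sin 8.6°) = (28.97, 4.381). ∠FDW = 154.3°, so DW runs at 8.6° + (180° − 154.3°) = 34.30° from the x-axis; with |DW| = 22.5, W = D + 22.5·(cos 34.30°, sin 34.30°) = (47.56, 17.06). DW is perpendicular to WU; with |WU| = 10.1 on the left of DW, U = W + 10.1·(-0.5635, 0.8261) = (41.87, 25.40). Then |FU| = |U − F| = 48.97.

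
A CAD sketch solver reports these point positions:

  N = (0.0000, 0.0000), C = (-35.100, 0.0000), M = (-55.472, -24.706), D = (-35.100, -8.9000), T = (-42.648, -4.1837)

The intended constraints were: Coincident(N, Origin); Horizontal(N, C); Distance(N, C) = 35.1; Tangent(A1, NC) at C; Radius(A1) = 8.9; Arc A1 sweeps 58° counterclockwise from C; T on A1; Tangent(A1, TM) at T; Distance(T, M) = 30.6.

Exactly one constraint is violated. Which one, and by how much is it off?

Distance(T, M) = 30.6 — off by 6.40.

N = (0.00, 0.00) ✓; N.y = 0.00, C.y = 0.00 ✓; |NC| = 35.10 ✓; ∠(DC, CN) = 90.00° ✓; |DC| = 8.900 ✓; bearing(D→T) − bearing(D→C) = 58.00° ✓; |DT| = 8.900 ✓; ∠(DT, TM) = 90.00° ✓; |TM| = 24.20 ✗.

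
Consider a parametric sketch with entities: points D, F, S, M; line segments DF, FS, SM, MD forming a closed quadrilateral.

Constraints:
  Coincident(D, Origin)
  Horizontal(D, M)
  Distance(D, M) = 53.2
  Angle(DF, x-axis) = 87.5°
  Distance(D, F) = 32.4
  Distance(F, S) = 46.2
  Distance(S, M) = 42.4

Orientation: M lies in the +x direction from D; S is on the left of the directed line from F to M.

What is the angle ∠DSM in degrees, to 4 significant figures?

56.99°

Checks: |FS| = 46.20 ✓; |SM| = 42.40 ✓.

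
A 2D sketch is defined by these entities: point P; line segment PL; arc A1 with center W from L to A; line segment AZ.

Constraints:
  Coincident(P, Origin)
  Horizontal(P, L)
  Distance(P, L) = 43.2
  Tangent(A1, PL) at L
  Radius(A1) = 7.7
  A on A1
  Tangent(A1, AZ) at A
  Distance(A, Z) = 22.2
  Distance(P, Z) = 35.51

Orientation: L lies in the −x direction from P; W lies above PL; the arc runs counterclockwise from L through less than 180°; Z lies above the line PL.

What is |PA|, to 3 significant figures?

36.6

P is at the origin; PL is horizontal with |PL| = 43.2 and L on the −x side, so L = (-43.2, 0.00). A1 meets PL tangentially, so WL is at right angles to PL, so W = L + (0, 7.7) = (-43.2, 7.70). Since WA ⟂ AZ (tangency), |WZ| = √(7.7² + 22.2²) = 23.5 regardless of where A sits on A1. So Z lies on both circle(P, 35.51) and circle(W, 23.5); the above-PL intersection is Z = (-26.2, 23.9). A is the foot of the tangent from Z: A = (-36.3, 4.19).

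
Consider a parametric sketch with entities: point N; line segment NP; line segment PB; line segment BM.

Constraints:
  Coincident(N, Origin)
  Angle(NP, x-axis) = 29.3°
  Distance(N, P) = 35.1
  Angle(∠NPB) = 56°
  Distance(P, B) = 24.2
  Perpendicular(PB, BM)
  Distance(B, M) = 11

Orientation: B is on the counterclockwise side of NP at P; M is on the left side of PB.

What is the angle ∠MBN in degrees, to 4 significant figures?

8.930°

∠NPB = 56.0°, so PB runs at 29.3° + (180° − 56.0°) = 153.3° from the x-axis; with |PB| = 24.2, B = P + 24.2·(cos 153.3°, sin 153.3°) = (8.990, 28.05). The perpendicularity gives BM at right angles to PB; with |BM| = 11.0 on the left of PB, M = B + 11.0·(-0.4493, -0.8934) = (4.048, 18.22). Then cos ∠MBN = BM·BN / (|BM||BN|), giving 8.930°.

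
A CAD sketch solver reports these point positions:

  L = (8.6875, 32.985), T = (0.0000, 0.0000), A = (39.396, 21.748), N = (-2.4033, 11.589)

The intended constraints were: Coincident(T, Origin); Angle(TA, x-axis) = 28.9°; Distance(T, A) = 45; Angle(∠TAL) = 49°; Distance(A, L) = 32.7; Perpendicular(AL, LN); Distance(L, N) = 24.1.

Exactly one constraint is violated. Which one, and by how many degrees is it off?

Perpendicular(AL, LN) — off by 7.30°.

T = (0.00, 0.00) ✓; TA at 28.90° ✓; |TA| = 45.00 ✓; ∠TAL = 49.00° ✓; |AL| = 32.70 ✓; ∠(AL, LN) = 82.70° ✗; |LN| = 24.10 ✓.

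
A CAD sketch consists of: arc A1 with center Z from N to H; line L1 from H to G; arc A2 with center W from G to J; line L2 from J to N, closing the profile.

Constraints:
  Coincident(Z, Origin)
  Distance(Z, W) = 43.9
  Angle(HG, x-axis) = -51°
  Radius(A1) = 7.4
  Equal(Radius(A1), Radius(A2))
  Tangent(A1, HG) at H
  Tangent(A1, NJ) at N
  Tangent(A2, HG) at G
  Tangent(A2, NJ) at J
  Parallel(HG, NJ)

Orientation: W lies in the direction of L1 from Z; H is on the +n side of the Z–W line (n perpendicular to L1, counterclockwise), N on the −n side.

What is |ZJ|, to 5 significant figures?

44.519

The slot axis is L1's direction at -51.0°, so u = (cos -51.0°, sin -51.0°) = (0.62932, -0.77715) and n = (−sin -51.0°, cos -51.0°) = (0.77715, 0.62932). Z is at the origin and W lies 43.9 along u from Z, so W = 43.9·u = (27.627, -34.117). Tangency of A1 to both parallel lines with radius 7.4 puts H and N at Z ± 7.4·n: H = (5.7509, 4.6570), N = (-5.7509, -4.6570). Equal radii place G and J the same way about W: G = W + 7.4·n = (33.378, -29.460), J = W − 7.4·n = (21.876, -38.774). Then |ZJ| = |J − Z| = 44.519.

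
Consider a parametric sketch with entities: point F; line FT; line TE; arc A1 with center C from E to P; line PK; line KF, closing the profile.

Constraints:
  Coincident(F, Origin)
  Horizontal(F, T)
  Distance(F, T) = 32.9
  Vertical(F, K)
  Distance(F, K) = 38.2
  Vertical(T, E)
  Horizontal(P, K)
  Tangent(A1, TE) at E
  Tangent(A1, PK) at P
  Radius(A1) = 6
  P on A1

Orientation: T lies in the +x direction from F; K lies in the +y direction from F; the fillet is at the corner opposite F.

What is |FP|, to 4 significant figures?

46.72

The virtual corner opposite F is at (32.90, 38.20). The tangent condition forces CE to be normal to TE and since A1 is tangent to PK there, CP ⟂ PK, with radius 6.0, so the center C sits 6.0 in from both sides at C = (26.90, 32.20). That places the tangent points at E = (32.90, 32.20) on TE and P = (26.90, 38.20) on PK. Then |FP| = |P − F| = 46.72.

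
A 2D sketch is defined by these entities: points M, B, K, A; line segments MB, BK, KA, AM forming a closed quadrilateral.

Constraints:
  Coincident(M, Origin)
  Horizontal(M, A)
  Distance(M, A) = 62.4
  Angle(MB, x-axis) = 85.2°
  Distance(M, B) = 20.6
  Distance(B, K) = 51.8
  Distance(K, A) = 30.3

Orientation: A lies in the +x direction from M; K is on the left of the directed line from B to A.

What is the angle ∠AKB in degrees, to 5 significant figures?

99.196°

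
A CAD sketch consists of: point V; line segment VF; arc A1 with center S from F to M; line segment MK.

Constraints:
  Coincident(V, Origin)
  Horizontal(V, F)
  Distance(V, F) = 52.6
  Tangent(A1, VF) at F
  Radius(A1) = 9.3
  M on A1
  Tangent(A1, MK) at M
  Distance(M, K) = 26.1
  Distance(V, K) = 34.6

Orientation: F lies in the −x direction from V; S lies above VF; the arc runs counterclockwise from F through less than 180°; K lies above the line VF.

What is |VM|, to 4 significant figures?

46.15

V is at the origin; V and F share the same y with |VF| = 52.6 and F on the −x side, so F = (-52.60, 0.000). Tangency of A1 to VF means the radius SF is perpendicular to VF, so S = F + (0, 9.3) = (-52.60, 9.300). Since SM ⟂ MK (tangency), |SK| = √(9.3² + 26.1²) = 27.71 regardless of where M sits on A1. So K lies on both circle(V, 34.6) and circle(S, 27.71); the above-VF intersection is K = (-27.49, 21.01). M is the foot of the tangent from K: M = (-46.07, 2.680).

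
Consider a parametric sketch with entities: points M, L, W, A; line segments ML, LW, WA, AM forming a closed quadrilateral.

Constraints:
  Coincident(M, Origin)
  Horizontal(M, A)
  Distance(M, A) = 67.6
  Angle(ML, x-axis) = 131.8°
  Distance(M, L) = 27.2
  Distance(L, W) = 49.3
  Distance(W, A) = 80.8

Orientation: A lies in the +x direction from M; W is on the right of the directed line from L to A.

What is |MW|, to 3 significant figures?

29.2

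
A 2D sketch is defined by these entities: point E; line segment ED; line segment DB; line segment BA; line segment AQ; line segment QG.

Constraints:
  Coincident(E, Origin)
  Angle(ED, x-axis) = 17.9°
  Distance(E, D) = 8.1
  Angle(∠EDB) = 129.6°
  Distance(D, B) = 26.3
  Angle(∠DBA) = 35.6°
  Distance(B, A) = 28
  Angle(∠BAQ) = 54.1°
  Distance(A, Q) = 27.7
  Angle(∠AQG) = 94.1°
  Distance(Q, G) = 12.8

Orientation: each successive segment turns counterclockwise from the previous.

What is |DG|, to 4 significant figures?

20.51

E is at the origin; ED runs at 17.9° with length 8.1, so D = (7.708, 2.490). ∠EDB = 129.6° gives DB at 68.30° from the x-axis; with |DB| = 26.3, B = (17.43, 26.93). ∠DBA = 35.6° gives BA at -147.3° from the x-axis; with |BA| = 28.0, A = (-6.130, 11.80). ∠BAQ = 54.1° gives AQ at -21.40° from the x-axis; with |AQ| = 27.7, Q = (19.66, 1.692). ∠AQG = 94.1° gives QG at 64.50° from the x-axis; with |QG| = 12.8, G = (25.17, 13.25). Then |DG| = |G − D| = 20.51.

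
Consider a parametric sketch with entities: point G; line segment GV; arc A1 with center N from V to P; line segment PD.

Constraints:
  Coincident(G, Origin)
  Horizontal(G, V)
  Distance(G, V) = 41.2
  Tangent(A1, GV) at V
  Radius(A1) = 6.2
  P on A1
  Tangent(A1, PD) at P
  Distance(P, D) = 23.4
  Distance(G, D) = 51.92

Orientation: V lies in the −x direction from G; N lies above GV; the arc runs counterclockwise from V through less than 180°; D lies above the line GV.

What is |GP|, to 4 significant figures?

36.17

G is at the origin; G and V share the same y with |GV| = 41.2 and V on the −x side, so V = (-41.20, 0.000). A1 meets GV tangentially, so NV is at right angles to GV, so N = V + (0, 6.2) = (-41.20, 6.200). Since NP ⟂ PD (tangency), |ND| = √(6.2² + 23.4²) = 24.21 regardless of where P sits on A1. So D lies on both circle(G, 51.92) and circle(N, 24.21); the above-GV intersection is D = (-42.10, 30.39). P is the foot of the tangent from D: P = (-35.27, 8.009).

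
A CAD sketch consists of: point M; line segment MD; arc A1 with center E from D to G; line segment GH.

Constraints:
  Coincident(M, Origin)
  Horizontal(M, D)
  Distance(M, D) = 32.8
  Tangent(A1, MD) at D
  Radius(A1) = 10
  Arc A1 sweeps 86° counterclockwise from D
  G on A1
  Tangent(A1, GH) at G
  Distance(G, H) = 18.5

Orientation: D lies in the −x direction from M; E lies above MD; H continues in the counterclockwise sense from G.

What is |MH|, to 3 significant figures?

35.1

M is at the origin; M and D share the same y with |MD| = 32.8 and D on the −x side, so D = (-32.8, 0.00). A1 meets MD tangentially, so ED is at right angles to MD, so E = D + (0, 10) = (-32.8, 10.0). On A1, D sits at bearing -90° from E; an 86° counterclockwise sweep puts G at bearing -4°, so G = E + 10.0·(cos -4°, sin -4°) = (-22.8, 9.30). A1 meets GH tangentially, so EG is at right angles to GH, so GH runs along (−sin -4°, cos -4°); with |GH| = 18.5, H = (-21.5, 27.8). Then |MH| = |H − M| = 35.1.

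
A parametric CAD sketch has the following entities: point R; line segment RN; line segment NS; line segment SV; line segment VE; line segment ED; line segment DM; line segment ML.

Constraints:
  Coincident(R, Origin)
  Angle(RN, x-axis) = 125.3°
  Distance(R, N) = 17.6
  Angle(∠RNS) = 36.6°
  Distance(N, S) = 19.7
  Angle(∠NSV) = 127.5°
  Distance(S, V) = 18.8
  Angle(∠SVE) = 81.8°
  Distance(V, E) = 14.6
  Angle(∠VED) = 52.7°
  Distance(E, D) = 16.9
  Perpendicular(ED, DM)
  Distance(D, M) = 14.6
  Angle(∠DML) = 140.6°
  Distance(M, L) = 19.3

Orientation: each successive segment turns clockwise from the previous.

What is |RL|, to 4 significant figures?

35.91

R is at the origin; RN runs at 125.3° with length 17.6, so N = (-10.17, 14.36). ∠RNS = 36.6° gives NS at -18.10° from the x-axis; with |NS| = 19.7, S = (8.555, 8.244). ∠NSV = 127.5° gives SV at -70.60° from the x-axis; with |SV| = 18.8, V = (14.80, -9.489). ∠SVE = 81.8° gives VE at -168.8° from the x-axis; with |VE| = 14.6, E = (0.4775, -12.32). ∠VED = 52.7° gives ED at 63.90° from the x-axis; with |ED| = 16.9, D = (7.913, 2.852). ED is perpendicular to DM, so DM runs at -26.10°; with |DM| = 14.6, M = (21.02, -3.571). ∠DML = 140.6° gives ML at -65.50° from the x-axis; with |ML| = 19.3, L = (29.03, -21.13). Then |RL| = |L − R| = 35.91.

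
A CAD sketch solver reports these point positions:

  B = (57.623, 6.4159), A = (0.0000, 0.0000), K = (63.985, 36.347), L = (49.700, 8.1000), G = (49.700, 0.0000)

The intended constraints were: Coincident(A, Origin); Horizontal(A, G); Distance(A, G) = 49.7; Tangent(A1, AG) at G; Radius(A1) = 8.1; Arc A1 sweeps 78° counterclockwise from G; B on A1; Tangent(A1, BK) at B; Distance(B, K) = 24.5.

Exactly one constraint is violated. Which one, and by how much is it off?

Distance(B, K) = 24.5 — off by 6.10.

A = (0.00, 0.00) ✓; A.y = 0.00, G.y = 0.00 ✓; |AG| = 49.70 ✓; ∠(LG, GA) = 90.00° ✓; |LG| = 8.100 ✓; bearing(L→B) − bearing(L→G) = 78.00° ✓; |LB| = 8.100 ✓; ∠(LB, BK) = 90.00° ✓; |BK| = 30.60 ✗.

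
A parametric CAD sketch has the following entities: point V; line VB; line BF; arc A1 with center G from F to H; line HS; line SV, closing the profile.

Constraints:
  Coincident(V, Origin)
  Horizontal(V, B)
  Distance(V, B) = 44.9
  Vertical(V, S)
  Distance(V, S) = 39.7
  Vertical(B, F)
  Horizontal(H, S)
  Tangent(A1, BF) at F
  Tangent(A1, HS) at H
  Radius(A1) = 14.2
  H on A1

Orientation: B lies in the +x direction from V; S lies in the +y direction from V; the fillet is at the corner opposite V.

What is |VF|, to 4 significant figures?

51.64

V is at the origin; VB is horizontal with |VB| = 44.9 and B on the +x side, so B = (44.90, 0.000). VS is vertical with |VS| = 39.7 and S on the +y side, so S = (0.000, 39.70). The virtual corner opposite V is at (44.90, 39.70). Tangency of A1 to BF means the radius GF is perpendicular to BF and since A1 is tangent to HS there, GH ⟂ HS, with radius 14.2, so the center G sits 14.2 in from both sides at G = (30.70, 25.50). That places the tangent points at F = (44.90, 25.50) on BF and H = (30.70, 39.70) on HS. Then |VF| = |F − V| = 51.64.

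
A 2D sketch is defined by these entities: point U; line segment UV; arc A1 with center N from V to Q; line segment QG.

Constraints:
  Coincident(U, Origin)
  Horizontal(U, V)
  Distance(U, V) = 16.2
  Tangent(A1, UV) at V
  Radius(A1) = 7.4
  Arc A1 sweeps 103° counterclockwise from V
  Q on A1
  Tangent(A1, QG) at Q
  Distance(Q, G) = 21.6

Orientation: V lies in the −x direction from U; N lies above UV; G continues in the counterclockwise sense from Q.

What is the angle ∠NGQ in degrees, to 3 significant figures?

18.9°

U is at the origin; UV is horizontal with |UV| = 16.2 and V on the −x side, so V = (-16.2, 0.00). Since A1 is tangent to UV there, NV ⟂ UV, so N = V + (0, 7.4) = (-16.2, 7.40). On A1, V sits at bearing -90° from N; a 103° counterclockwise sweep puts Q at bearing 13°, so Q = N + 7.4·(cos 13°, sin 13°) = (-8.99, 9.06). Tangency of A1 to QG means the radius NQ is perpendicular to QG, so QG runs along (−sin 13°, cos 13°); with |QG| = 21.6, G = (-13.8, 30.1). Then cos ∠NGQ = GN·GQ / (|GN||GQ|), giving 18.9°.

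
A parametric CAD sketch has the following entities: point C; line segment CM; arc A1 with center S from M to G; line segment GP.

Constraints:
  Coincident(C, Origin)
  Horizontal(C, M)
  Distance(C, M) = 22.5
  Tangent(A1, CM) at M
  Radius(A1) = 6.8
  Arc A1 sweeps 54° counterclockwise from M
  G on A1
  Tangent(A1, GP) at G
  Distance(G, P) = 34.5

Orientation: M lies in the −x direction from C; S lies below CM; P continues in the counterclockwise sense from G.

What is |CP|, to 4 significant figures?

57.22

On A1, M sits at bearing 90° from S; a 54° counterclockwise sweep puts G at bearing 144°, so G = S + 6.8·(cos 144°, sin 144°) = (-28.00, -2.803). A1 meets GP tangentially, so SG is at right angles to GP, so GP runs along (−sin 144°, cos 144°); with |GP| = 34.5, P = (-48.28, -30.71). Then |CP| = |P − C| = 57.22.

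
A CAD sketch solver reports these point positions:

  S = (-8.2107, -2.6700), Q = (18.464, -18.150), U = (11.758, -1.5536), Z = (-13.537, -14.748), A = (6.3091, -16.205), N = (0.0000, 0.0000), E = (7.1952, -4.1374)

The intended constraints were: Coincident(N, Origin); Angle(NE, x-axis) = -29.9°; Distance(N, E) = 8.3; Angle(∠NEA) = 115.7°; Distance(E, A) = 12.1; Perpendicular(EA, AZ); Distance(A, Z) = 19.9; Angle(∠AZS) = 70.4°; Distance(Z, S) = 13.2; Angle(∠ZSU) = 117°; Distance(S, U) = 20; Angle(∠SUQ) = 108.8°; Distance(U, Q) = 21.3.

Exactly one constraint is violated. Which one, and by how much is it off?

Distance(U, Q) = 21.3 — off by 3.40.

N = (0.00, 0.00) ✓; NE at -29.90° ✓; |NE| = 8.300 ✓; ∠NEA = 115.7° ✓; |EA| = 12.10 ✓; ∠(EA, AZ) = 90.00° ✓; |AZ| = 19.90 ✓; ∠AZS = 70.40° ✓; |ZS| = 13.20 ✓; ∠ZSU = 117.0° ✓; |SU| = 20.00 ✓; ∠SUQ = 108.8° ✓; |UQ| = 17.90 ✗.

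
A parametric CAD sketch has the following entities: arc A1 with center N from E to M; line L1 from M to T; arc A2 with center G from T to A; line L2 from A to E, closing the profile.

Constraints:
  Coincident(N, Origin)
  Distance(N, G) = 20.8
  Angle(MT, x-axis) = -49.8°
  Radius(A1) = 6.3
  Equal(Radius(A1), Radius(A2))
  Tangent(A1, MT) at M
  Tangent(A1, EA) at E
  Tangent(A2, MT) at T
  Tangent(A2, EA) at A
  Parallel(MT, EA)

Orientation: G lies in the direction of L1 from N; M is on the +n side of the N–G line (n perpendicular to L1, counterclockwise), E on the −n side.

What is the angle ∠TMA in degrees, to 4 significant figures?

31.21°

Tangency of A1 to both parallel lines with radius 6.3 puts M and E at N ± 6.3·n: M = (4.812, 4.066), E = (-4.812, -4.066). Equal radii place T and A the same way about G: T = G + 6.3·n = (18.24, -11.82), A = G − 6.3·n = (8.614, -19.95). Then cos ∠TMA = MT·MA / (|MT||MA|), giving 31.21°.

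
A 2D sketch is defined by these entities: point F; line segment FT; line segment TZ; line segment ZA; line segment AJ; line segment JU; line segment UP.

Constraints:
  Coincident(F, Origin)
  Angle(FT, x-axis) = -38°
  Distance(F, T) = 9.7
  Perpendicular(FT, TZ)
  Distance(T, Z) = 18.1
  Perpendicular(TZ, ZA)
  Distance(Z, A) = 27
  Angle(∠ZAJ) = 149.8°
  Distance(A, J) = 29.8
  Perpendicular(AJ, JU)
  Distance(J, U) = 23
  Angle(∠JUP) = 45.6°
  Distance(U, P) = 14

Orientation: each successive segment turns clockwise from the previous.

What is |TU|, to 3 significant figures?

44.5

∠ZAJ = 149.8° gives AJ at 112° from the x-axis; with |AJ| = 29.8, J = (-35.8, 24.1). AJ is perpendicular to JU, so JU runs at 21.8°; with |JU| = 23.0, U = (-14.5, 32.6). Then |TU| = |U − T| = 44.5.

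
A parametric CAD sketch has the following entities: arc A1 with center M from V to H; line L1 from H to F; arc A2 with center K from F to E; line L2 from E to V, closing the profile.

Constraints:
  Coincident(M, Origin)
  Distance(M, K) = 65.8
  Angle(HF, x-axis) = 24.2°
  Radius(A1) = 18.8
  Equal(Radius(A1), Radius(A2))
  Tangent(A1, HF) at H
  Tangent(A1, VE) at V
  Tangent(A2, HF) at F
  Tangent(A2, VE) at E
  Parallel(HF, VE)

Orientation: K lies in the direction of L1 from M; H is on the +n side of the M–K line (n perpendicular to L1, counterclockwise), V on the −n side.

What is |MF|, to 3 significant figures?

68.4

The slot axis is L1's direction at 24.2°, so u = (cos 24.2°, sin 24.2°) = (0.912, 0.410) and n = (−sin 24.2°, cos 24.2°) = (-0.410, 0.912). M is at the origin and K lies 65.8 along u from M, so K = 65.8·u = (60.0, 27.0). Tangency of A1 to both parallel lines with radius 18.8 puts H and V at M ± 18.8·n: H = (-7.71, 17.1), V = (7.71, -17.1). Equal radii place F and E the same way about K: F = K + 18.8·n = (52.3, 44.1), E = K − 18.8·n = (67.7, 9.83). Then |MF| = |F − M| = 68.4.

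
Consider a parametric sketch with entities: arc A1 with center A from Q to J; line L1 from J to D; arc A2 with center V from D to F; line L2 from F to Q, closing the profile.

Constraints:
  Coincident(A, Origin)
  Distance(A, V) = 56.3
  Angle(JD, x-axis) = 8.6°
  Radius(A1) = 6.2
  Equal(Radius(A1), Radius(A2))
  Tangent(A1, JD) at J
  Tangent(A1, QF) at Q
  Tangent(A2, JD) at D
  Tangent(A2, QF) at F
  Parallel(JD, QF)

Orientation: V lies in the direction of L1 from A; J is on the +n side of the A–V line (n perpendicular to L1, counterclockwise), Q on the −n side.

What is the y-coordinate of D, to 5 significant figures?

14.549

The slot axis is L1's direction at 8.6°, so u = (cos 8.6°, sin 8.6°) = (0.98876, 0.14954) and n = (−sin 8.6°, cos 8.6°) = (-0.14954, 0.98876). A is at the origin and V lies 56.3 along u from A, so V = 56.3·u = (55.667, 8.4188). Tangency of A1 to both parallel lines with radius 6.2 puts J and Q at A ± 6.2·n: J = (-0.92712, 6.1303), Q = (0.92712, -6.1303). Equal radii place D and F the same way about V: D = V + 6.2·n = (54.740, 14.549), F = V − 6.2·n = (56.594, 2.2886). So D.y = 14.549.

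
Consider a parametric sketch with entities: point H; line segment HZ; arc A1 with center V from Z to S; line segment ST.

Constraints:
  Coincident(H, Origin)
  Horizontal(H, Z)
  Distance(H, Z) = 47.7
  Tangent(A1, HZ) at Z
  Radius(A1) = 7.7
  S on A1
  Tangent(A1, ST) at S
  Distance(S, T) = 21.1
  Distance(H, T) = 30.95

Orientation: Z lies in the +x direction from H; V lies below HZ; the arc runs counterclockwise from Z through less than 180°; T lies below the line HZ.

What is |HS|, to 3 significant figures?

42.7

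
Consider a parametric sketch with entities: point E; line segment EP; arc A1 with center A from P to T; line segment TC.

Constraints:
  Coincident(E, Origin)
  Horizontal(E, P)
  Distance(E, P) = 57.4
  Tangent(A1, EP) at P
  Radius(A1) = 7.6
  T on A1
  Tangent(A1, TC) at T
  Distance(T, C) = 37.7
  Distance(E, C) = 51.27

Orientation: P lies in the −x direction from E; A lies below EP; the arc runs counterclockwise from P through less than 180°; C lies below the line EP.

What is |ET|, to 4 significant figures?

63.83

Checks: E = (0.00, 0.00) ✓; ∠(AP, PE) = 90.00° ✓; |AT| = 7.600 ✓; ∠(AT, TC) = 90.00° ✓; |TC| = 37.70 ✓; |EC| = 51.27 ✓.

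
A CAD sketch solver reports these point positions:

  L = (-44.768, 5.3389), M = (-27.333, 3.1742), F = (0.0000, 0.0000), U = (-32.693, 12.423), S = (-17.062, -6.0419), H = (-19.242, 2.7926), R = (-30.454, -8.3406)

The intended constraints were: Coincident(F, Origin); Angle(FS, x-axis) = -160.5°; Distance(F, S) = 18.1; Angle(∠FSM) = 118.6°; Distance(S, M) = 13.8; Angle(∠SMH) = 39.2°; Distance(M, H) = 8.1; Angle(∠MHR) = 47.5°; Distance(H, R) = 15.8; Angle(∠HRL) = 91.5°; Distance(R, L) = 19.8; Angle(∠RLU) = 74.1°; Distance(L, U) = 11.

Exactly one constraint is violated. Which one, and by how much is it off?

Distance(L, U) = 11 — off by 3.00.

F = (0.00, 0.00) ✓; FS at -160.5° ✓; |FS| = 18.10 ✓; ∠FSM = 118.6° ✓; |SM| = 13.80 ✓; ∠SMH = 39.20° ✓; |MH| = 8.100 ✓; ∠MHR = 47.50° ✓; |HR| = 15.80 ✓; ∠HRL = 91.50° ✓; |RL| = 19.80 ✓; ∠RLU = 74.10° ✓; |LU| = 14.00 ✗.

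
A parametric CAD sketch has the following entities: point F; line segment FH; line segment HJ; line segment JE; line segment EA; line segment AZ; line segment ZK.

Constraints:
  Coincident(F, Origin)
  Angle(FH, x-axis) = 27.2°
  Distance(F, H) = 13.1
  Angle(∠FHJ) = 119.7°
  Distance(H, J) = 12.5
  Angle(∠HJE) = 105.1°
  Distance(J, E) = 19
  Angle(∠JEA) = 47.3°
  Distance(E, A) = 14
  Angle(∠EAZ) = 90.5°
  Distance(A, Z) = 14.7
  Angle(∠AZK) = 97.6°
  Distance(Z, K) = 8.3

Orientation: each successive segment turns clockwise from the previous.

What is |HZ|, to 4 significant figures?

11.80

F is at the origin; FH runs at 27.2° with length 13.1, so H = (11.65, 5.988). ∠FHJ = 119.7° gives HJ at -33.10° from the x-axis; with |HJ| = 12.5, J = (22.12, -0.8383). ∠HJE = 105.1° gives JE at -108.0° from the x-axis; with |JE| = 19.0, E = (16.25, -18.91). ∠JEA = 47.3° gives EA at 119.3° from the x-axis; with |EA| = 14.0, A = (9.400, -6.699). ∠EAZ = 90.5° gives AZ at 29.80° from the x-axis; with |AZ| = 14.7, Z = (22.16, 0.6061). Then |HZ| = |Z − H| = 11.80.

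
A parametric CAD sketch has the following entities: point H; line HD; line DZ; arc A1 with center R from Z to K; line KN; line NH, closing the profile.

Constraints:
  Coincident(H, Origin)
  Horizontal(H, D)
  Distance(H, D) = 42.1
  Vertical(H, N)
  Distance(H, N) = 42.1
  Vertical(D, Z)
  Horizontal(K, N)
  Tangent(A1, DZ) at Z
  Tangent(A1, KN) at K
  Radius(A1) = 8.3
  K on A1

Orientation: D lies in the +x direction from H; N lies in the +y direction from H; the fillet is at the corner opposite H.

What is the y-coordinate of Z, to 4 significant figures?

33.80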